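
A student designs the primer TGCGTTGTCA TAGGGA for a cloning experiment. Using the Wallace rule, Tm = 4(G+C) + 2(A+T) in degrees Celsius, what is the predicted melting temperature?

48°C

A=3, T=5, C=2, G=6
A+T = 8, G+C = 8
Tm = 2(8) + 4(8) = 16 + 32 = 48°C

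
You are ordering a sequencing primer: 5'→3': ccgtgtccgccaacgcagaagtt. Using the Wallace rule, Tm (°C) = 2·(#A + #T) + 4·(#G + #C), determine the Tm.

74°C

Counting bases: A=5, T=4, G=6, C=8
AT pairs contribute 9, GC pairs contribute 14.
Tm = 4·14 + 2·9 = 56 + 18 = 74°C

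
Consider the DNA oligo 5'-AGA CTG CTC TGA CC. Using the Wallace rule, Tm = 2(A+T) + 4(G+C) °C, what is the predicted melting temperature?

44°C

A=3, G=3, C=5, T=3
A+T = 6, G+C = 8
Tm = 2(6) + 4(8) = 12 + 32 = 44°C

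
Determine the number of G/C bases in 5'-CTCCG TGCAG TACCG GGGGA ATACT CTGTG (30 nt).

A=5, C=8, T=7, G=10
Total G or C: 10 + 8 = 18

18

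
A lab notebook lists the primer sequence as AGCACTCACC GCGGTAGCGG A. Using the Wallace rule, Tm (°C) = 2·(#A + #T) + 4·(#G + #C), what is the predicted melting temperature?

70°C

C=7, G=7, A=5, T=2
AT pairs contribute 7, GC pairs contribute 14.
Tm = 4·14 + 2·7 = 56 + 14 = 70°C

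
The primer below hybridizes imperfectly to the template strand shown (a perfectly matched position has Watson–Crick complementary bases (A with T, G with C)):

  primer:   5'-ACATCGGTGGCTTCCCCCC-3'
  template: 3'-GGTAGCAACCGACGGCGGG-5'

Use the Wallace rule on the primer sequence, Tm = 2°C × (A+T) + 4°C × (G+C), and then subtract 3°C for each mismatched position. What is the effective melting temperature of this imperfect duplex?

52°C

Primer base counts: A=2, T=4, G=4, C=9 → A+T=6, G+C=13
Perfect-match Tm = 2(6) + 4(13) = 12 + 52 = 64°C
Mismatches (positions where the bases are not complementary): 4 (at positions 1, 7, 13, 16)
Effective Tm = 64 − 4×3 = 64 − 12 = 52°C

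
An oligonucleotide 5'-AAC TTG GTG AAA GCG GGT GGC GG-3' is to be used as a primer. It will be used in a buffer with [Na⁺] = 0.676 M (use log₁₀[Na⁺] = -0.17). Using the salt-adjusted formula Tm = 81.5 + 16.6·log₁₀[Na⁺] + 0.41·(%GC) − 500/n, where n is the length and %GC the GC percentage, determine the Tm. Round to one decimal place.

Length n = 23. Base counts: G=11, A=5, C=3, T=4
G+C = 14, so %GC = 14/23 × 100 = 60.87%
Salt term: 16.6 × (-0.17) = -2.822
GC term: 0.41 × 60.87 = 24.957; length term: −500/23 = −21.739
Tm = 81.5 + (-2.822) + 24.957 − 21.739 = 81.896 → 81.9°C

81.9°C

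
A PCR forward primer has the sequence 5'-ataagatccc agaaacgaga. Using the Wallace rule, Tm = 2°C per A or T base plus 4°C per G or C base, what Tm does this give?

56°C

Base counts: G=4, C=4, T=2, A=10
A+T = 12, G+C = 8
Tm = 2×12 + 4×8 = 56°C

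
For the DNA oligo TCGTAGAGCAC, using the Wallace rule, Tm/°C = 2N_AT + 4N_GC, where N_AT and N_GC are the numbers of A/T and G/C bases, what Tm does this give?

Counting bases: C=3, G=3, T=2, A=3
So N_AT = 5 and N_GC = 6.
Tm = 4·6 + 2·5 = 24 + 10 = 34°C

34°C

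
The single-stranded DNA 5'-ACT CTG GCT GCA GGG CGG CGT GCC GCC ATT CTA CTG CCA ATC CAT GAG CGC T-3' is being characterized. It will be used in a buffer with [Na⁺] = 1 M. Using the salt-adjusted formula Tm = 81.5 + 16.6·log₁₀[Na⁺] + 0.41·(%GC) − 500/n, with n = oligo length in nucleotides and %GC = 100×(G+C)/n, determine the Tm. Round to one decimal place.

97.9°C

Length n = 52. Base counts: C=18, G=15, T=11, A=8
G+C = 33, so %GC = 33/52 × 100 = 63.462%
Salt term: 16.6 × (0) = 0
GC term: 0.41 × 63.462 = 26.019; length term: −500/52 = −9.615
Tm = 81.5 + (0) + 26.019 − 9.615 = 97.904 → 97.9°C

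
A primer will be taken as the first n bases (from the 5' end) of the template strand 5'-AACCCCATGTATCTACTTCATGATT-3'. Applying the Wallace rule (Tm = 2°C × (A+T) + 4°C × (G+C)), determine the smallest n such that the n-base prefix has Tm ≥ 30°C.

n = 10

First 9 bases: AACCCCATG → Tm = 28°C (< 30°C)
First 10 bases: AACCCCATGT → Tm = 30°C (≥ 30°C)
Each additional base adds 2°C (A/T) or 4°C (G/C), so Tm is non-decreasing in n; n = 10 is the first length to reach 30°C.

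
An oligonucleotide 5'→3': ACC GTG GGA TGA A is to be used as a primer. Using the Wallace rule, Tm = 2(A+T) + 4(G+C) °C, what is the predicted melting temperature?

Scanning the sequence gives C=2, A=4, T=2, G=5.
So N_AT = 6 and N_GC = 7.
Tm = 4·7 + 2·6 = 28 + 12 = 40°C

40°C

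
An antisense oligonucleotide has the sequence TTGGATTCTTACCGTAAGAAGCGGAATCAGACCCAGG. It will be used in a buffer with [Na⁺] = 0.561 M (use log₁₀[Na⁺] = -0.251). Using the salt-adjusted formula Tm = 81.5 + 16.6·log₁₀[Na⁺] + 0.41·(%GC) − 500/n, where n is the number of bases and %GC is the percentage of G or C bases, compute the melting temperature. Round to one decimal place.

83.8°C

Length n = 37. A=11, T=8, G=10, C=8
G+C = 18, so %GC = 18/37 × 100 = 48.649%
Salt term: 16.6 × (-0.251) = -4.167
GC term: 0.41 × 48.649 = 19.946; length term: −500/37 = −13.514
Tm = 81.5 + (-4.167) + 19.946 − 13.514 = 83.765 → 83.8°C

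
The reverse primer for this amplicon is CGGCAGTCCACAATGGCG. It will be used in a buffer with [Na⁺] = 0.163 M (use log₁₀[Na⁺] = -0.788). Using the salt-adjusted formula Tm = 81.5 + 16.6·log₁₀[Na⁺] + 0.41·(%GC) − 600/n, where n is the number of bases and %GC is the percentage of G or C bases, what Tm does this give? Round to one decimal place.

Length n = 18. A=4, G=6, T=2, C=6
G+C = 12, so %GC = 12/18 × 100 = 66.667%
Salt term: 16.6 × (-0.788) = -13.081
GC term: 0.41 × 66.667 = 27.333; length term: −600/18 = −33.333
Tm = 81.5 + (-13.081) + 27.333 − 33.333 = 62.419 → 62.4°C

62.4°C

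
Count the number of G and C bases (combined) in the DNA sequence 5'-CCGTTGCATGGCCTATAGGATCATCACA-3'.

14

Scanning the sequence gives A=7, C=8, T=7, G=6.
G+C = 6 + 8 = 14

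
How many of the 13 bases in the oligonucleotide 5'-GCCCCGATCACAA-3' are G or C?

A=4, C=6, G=2, T=1
G+C = 2 + 6 = 8

8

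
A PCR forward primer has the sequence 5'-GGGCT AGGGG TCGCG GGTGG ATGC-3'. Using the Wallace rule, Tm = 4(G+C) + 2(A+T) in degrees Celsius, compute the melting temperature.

84°C

C=4, T=4, G=14, A=2
So N_AT = 6 and N_GC = 18.
Tm = 2(6) + 4(18) = 12 + 72 = 84°C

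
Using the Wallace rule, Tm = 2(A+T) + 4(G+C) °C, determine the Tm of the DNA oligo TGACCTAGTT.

28°C

Base counts: A=2, C=2, T=4, G=2
So N_AT = 6 and N_GC = 4.
Tm = 2(6) + 4(4) = 12 + 16 = 28°C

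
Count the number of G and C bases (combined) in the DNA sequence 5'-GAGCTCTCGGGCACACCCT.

13

Base counts: G=5, A=3, T=3, C=8
Total G or C: 5 + 8 = 13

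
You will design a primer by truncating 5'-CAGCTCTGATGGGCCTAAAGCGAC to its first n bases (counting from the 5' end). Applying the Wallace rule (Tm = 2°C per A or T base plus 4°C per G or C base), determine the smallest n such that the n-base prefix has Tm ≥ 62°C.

First 19 bases: CAGCTCTGATGGGCCTAAA → Tm = 58°C (< 62°C)
First 20 bases: CAGCTCTGATGGGCCTAAAG → Tm = 62°C (≥ 62°C)
Since every base adds ≥2°C, Tm only increases with n, so the threshold is first crossed at n = 20.

n = 20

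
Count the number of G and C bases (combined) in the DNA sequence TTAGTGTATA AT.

2

Base counts: T=6, A=4, G=2, C=0
Total G or C: 2 + 0 = 2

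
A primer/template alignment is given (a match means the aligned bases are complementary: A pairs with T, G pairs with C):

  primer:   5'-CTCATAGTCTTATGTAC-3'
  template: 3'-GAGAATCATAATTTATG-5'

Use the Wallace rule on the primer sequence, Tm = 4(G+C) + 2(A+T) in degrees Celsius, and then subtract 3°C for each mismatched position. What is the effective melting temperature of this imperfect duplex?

34°C

Primer base counts: A=4, T=7, G=2, C=4 → A+T=11, G+C=6
Perfect-match Tm = 2(11) + 4(6) = 22 + 24 = 46°C
Mismatches (positions where the bases are not complementary): 4 (at positions 4, 9, 13, 14)
Effective Tm = 46 − 4×3 = 46 − 12 = 34°C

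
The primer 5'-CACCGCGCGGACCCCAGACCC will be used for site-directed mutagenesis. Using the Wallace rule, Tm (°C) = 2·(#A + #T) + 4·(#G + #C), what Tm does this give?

76°C

Base counts: A=4, C=12, G=5, T=0
So N_AT = 4 and N_GC = 17.
Tm = 4·17 + 2·4 = 68 + 8 = 76°C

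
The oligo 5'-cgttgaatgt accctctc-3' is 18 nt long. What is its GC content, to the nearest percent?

50%

A=3, C=6, G=3, T=6
G+C = 3 + 6 = 9 out of 18 bases
%GC = 9/18 × 100 = 50% ≈ 50%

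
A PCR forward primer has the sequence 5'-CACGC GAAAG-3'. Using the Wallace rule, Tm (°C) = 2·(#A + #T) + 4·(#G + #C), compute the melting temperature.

32°C

Base counts: T=0, A=4, C=3, G=3
A+T = 4, G+C = 6
Tm = 4·6 + 2·4 = 24 + 8 = 32°C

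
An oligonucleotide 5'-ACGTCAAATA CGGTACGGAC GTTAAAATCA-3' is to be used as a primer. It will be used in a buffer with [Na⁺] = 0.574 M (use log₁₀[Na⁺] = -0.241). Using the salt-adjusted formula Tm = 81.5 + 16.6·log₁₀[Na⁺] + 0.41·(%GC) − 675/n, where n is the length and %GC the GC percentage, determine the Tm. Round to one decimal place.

71.4°C

Length n = 30. Scanning the sequence gives G=6, T=6, A=12, C=6.
G+C = 12, so %GC = 12/30 × 100 = 40%
Salt term: 16.6 × (-0.241) = -4.001
GC term: 0.41 × 40 = 16.4; length term: −675/30 = −22.5
Tm = 81.5 + (-4.001) + 16.4 − 22.5 = 71.399 → 71.4°C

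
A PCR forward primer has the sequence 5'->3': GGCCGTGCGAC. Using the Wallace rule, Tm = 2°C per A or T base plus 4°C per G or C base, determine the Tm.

C=4, A=1, T=1, G=5
A+T = 2, G+C = 9
Tm = 2(2) + 4(9) = 4 + 36 = 40°C

40°C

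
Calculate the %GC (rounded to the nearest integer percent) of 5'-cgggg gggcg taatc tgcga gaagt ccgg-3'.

69%

Scanning the sequence gives T=4, A=5, C=6, G=14.
G+C = 14 + 6 = 20 out of 29 bases
%GC = 20/29 × 100 = 68.97% ≈ 69%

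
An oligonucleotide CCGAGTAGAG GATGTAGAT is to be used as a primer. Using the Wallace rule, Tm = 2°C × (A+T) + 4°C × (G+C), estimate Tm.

Base counts: T=4, C=2, G=7, A=6
AT pairs contribute 10, GC pairs contribute 9.
Tm = 4·9 + 2·10 = 36 + 20 = 56°C

56°C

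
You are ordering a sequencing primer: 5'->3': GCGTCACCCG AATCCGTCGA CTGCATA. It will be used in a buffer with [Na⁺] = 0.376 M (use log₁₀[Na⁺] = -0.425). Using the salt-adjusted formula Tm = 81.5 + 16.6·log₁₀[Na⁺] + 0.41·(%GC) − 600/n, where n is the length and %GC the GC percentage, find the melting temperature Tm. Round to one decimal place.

Length n = 27. Counting bases: G=6, C=10, T=5, A=6
G+C = 16, so %GC = 16/27 × 100 = 59.259%
Salt term: 16.6 × (-0.425) = -7.055
GC term: 0.41 × 59.259 = 24.296; length term: −600/27 = −22.222
Tm = 81.5 + (-7.055) + 24.296 − 22.222 = 76.519 → 76.5°C

76.5°C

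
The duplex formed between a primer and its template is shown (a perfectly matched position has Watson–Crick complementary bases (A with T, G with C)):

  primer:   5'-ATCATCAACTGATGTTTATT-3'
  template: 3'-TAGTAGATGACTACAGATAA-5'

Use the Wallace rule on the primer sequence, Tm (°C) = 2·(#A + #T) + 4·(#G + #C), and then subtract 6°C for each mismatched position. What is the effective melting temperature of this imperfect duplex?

Primer base counts: A=6, T=9, G=2, C=3 → A+T=15, G+C=5
Perfect-match Tm = 2(15) + 4(5) = 30 + 20 = 50°C
Mismatches (positions where the bases are not complementary): 2 (at positions 7, 16)
Effective Tm = 50 − 2×6 = 50 − 12 = 38°C

38°C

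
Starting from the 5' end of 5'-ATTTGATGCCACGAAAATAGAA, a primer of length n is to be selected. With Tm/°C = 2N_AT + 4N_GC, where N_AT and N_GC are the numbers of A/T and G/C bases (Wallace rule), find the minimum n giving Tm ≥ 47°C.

n = 18

First 17 bases: ATTTGATGCCACGAAAA → Tm = 46°C (< 47°C)
First 18 bases: ATTTGATGCCACGAAAAT → Tm = 48°C (≥ 47°C)
Since every base adds ≥2°C, Tm only increases with n, so the threshold is first crossed at n = 18.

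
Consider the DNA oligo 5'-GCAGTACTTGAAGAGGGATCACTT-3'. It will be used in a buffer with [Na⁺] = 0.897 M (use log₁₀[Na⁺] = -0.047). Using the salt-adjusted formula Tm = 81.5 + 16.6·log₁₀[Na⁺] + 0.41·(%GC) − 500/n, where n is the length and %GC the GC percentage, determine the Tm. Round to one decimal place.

78.7°C

Length n = 24. C=4, T=6, G=7, A=7
G+C = 11, so %GC = 11/24 × 100 = 45.833%
Salt term: 16.6 × (-0.047) = -0.78
GC term: 0.41 × 45.833 = 18.792; length term: −500/24 = −20.833
Tm = 81.5 + (-0.78) + 18.792 − 20.833 = 78.679 → 78.7°C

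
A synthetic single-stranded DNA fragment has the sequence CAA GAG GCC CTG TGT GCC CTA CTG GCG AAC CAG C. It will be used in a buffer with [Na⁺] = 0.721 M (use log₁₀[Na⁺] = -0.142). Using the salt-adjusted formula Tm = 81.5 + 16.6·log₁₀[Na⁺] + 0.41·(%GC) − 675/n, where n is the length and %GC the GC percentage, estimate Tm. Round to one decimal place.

85.8°C

Length n = 34. Scanning the sequence gives C=12, G=10, A=7, T=5.
G+C = 22, so %GC = 22/34 × 100 = 64.706%
Salt term: 16.6 × (-0.142) = -2.357
GC term: 0.41 × 64.706 = 26.529; length term: −675/34 = −19.853
Tm = 81.5 + (-2.357) + 26.529 − 19.853 = 85.819 → 85.8°C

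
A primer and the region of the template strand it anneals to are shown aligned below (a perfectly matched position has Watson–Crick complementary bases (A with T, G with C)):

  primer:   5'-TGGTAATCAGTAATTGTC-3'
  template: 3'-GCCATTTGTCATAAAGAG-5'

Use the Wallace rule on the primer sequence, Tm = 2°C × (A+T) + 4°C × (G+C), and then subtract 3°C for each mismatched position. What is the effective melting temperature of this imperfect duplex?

36°C

Primer base counts: A=5, T=7, G=4, C=2 → A+T=12, G+C=6
Perfect-match Tm = 2(12) + 4(6) = 24 + 24 = 48°C
Mismatches (positions where the bases are not complementary): 4 (at positions 1, 7, 13, 16)
Effective Tm = 48 − 4×3 = 48 − 12 = 36°C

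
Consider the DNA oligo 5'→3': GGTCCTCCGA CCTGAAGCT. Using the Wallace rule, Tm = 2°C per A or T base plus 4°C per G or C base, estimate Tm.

62°C

Counting bases: A=3, T=4, G=5, C=7
A+T = 7, G+C = 12
Tm = 2(7) + 4(12) = 14 + 48 = 62°C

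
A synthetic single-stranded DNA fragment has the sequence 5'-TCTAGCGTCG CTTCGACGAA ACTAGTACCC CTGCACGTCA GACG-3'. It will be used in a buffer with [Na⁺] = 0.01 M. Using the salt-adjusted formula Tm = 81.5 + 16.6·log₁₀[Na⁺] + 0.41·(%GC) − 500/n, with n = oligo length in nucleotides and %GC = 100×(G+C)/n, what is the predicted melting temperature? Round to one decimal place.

60.2°C

Length n = 44. T=9, C=15, G=10, A=10
G+C = 25, so %GC = 25/44 × 100 = 56.818%
Salt term: 16.6 × (-2) = -33.2
GC term: 0.41 × 56.818 = 23.295; length term: −500/44 = −11.364
Tm = 81.5 + (-33.2) + 23.295 − 11.364 = 60.231 → 60.2°C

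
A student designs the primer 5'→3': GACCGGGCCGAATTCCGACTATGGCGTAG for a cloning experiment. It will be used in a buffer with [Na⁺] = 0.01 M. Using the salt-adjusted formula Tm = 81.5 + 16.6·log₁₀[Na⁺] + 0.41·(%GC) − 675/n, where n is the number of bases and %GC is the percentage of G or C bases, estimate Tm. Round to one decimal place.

Length n = 29. C=8, A=6, G=10, T=5
G+C = 18, so %GC = 18/29 × 100 = 62.069%
Salt term: 16.6 × (-2) = -33.2
GC term: 0.41 × 62.069 = 25.448; length term: −675/29 = −23.276
Tm = 81.5 + (-33.2) + 25.448 − 23.276 = 50.472 → 50.5°C

50.5°C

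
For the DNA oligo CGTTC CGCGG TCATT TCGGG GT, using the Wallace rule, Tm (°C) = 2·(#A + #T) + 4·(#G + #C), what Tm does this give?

Scanning the sequence gives A=1, T=7, C=6, G=8.
So N_AT = 8 and N_GC = 14.
Tm = 2(8) + 4(14) = 16 + 56 = 72°C

72°C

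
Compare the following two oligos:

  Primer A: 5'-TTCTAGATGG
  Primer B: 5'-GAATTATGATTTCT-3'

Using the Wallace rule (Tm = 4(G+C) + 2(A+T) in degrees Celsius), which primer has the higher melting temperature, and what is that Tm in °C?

Primer B, 34°C

Primer A: A+T=6, G+C=4 → Tm = 2(6)+4(4) = 28°C
Primer B: A+T=11, G+C=3 → Tm = 2(11)+4(3) = 34°C
28°C vs 34°C → primer B is higher.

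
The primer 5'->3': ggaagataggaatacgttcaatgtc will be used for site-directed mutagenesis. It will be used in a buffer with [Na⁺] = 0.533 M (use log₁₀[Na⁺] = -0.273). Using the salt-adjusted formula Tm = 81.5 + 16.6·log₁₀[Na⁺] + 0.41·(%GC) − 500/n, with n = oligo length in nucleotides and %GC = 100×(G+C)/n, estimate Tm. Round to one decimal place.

73.4°C

Length n = 25. Counting bases: G=7, A=9, C=3, T=6
G+C = 10, so %GC = 10/25 × 100 = 40%
Salt term: 16.6 × (-0.273) = -4.532
GC term: 0.41 × 40 = 16.4; length term: −500/25 = −20
Tm = 81.5 + (-4.532) + 16.4 − 20 = 73.368 → 73.4°C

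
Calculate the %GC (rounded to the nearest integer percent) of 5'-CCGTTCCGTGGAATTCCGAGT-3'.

57%

Base counts: G=6, C=6, T=6, A=3
G+C = 6 + 6 = 12 out of 21 bases
%GC = 12/21 × 100 = 57.14% ≈ 57%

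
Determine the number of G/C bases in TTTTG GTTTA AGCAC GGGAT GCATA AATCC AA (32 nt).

T=10, C=5, G=7, A=10
Total G or C: 7 + 5 = 12

12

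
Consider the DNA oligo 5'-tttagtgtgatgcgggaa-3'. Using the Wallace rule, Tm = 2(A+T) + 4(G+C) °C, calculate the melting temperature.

T=6, G=7, C=1, A=4
AT pairs contribute 10, GC pairs contribute 8.
Tm = 2×10 + 4×8 = 52°C

52°C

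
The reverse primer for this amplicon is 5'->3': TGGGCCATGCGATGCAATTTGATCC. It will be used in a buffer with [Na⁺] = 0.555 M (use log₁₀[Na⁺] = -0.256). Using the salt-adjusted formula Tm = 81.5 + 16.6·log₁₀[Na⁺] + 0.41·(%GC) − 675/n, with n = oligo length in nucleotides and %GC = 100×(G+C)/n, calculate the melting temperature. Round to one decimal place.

71.6°C

Length n = 25. Scanning the sequence gives T=7, C=6, A=5, G=7.
G+C = 13, so %GC = 13/25 × 100 = 52%
Salt term: 16.6 × (-0.256) = -4.25
GC term: 0.41 × 52 = 21.32; length term: −675/25 = −27
Tm = 81.5 + (-4.25) + 21.32 − 27 = 71.57 → 71.6°C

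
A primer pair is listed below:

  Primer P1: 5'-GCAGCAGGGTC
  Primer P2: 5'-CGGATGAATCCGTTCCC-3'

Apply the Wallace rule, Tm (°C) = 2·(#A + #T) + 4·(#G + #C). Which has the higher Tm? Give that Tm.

Primer P1: A+T=3, G+C=8 → Tm = 2(3)+4(8) = 38°C
Primer P2: A+T=7, G+C=10 → Tm = 2(7)+4(10) = 54°C
38°C vs 54°C → primer P2 is higher.

Primer P2, 54°C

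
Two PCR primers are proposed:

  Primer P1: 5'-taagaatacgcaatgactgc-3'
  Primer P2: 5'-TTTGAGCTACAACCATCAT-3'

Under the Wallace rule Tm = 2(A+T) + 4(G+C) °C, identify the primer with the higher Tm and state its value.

Primer P1, 56°C

Primer P1: A+T=12, G+C=8 → Tm = 2(12)+4(8) = 56°C
Primer P2: A+T=12, G+C=7 → Tm = 2(12)+4(7) = 52°C
56°C vs 52°C → primer P1 is higher.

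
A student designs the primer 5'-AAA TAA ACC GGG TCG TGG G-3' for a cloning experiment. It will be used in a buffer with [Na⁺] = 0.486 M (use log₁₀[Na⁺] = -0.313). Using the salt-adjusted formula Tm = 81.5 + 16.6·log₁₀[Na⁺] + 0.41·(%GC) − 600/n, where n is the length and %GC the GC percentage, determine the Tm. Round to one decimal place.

Length n = 19. Scanning the sequence gives G=7, C=3, T=3, A=6.
G+C = 10, so %GC = 10/19 × 100 = 52.632%
Salt term: 16.6 × (-0.313) = -5.196
GC term: 0.41 × 52.632 = 21.579; length term: −600/19 = −31.579
Tm = 81.5 + (-5.196) + 21.579 − 31.579 = 66.304 → 66.3°C

66.3°C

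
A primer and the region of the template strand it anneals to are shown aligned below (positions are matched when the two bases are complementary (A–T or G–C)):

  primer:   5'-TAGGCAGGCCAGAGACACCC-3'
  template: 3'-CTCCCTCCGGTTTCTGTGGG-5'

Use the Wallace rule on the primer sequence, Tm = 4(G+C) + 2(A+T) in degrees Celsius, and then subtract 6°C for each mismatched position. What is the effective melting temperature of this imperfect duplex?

48°C

Primer base counts: A=6, T=1, G=6, C=7 → A+T=7, G+C=13
Perfect-match Tm = 2(7) + 4(13) = 14 + 52 = 66°C
Mismatches (positions where the bases are not complementary): 3 (at positions 1, 5, 12)
Effective Tm = 66 − 3×6 = 66 − 18 = 48°C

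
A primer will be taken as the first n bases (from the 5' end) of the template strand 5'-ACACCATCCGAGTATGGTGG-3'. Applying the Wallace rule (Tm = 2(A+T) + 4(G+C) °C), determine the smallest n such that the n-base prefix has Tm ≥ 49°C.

First 16 bases: ACACCATCCGAGTATG → Tm = 48°C (< 49°C)
First 17 bases: ACACCATCCGAGTATGG → Tm = 52°C (≥ 49°C)
Since every base adds ≥2°C, Tm only increases with n, so the threshold is first crossed at n = 17.

n = 17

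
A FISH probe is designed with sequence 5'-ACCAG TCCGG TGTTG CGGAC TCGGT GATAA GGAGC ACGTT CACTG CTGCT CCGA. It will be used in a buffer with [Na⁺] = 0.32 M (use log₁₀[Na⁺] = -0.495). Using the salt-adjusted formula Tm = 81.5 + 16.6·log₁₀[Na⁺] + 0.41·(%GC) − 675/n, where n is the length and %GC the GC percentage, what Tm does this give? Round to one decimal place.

85.1°C

Length n = 54. Scanning the sequence gives C=15, G=17, A=10, T=12.
G+C = 32, so %GC = 32/54 × 100 = 59.259%
Salt term: 16.6 × (-0.495) = -8.217
GC term: 0.41 × 59.259 = 24.296; length term: −675/54 = −12.5
Tm = 81.5 + (-8.217) + 24.296 − 12.5 = 85.079 → 85.1°C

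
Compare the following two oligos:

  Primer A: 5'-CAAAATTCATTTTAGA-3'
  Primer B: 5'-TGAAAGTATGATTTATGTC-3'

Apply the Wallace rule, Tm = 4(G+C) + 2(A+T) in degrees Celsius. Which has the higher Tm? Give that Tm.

Primer B, 48°C

Primer A: A+T=13, G+C=3 → Tm = 2(13)+4(3) = 38°C
Primer B: A+T=14, G+C=5 → Tm = 2(14)+4(5) = 48°C
38°C vs 48°C → primer B is higher.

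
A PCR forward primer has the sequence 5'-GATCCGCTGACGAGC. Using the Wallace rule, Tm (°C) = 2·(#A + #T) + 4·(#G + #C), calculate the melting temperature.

Scanning the sequence gives C=5, T=2, A=3, G=5.
AT pairs contribute 5, GC pairs contribute 10.
Tm = 2×5 + 4×10 = 50°C

50°C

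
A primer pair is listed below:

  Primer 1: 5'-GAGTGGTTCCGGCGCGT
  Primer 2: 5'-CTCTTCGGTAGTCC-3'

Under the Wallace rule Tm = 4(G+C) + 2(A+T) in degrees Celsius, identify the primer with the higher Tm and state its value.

Primer 1: A+T=5, G+C=12 → Tm = 2(5)+4(12) = 58°C
Primer 2: A+T=6, G+C=8 → Tm = 2(6)+4(8) = 44°C
58°C vs 44°C → primer 1 is higher.

Primer 1, 58°C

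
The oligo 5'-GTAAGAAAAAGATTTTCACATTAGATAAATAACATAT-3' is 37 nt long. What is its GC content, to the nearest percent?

C=3, T=11, G=4, A=19
G+C = 4 + 3 = 7 out of 37 bases
%GC = 7/37 × 100 = 18.92% ≈ 19%

19%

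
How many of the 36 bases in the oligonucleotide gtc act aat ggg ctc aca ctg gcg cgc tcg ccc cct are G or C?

24

Counting bases: T=7, A=5, C=15, G=9
Total G or C: 9 + 15 = 24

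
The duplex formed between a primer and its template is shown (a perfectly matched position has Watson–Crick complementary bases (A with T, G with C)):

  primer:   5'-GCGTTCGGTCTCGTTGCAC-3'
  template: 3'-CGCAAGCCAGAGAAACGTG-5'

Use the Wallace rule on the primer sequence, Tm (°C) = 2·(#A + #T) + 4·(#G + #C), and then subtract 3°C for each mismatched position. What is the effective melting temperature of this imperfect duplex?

Primer base counts: A=1, T=6, G=6, C=6 → A+T=7, G+C=12
Perfect-match Tm = 2(7) + 4(12) = 14 + 48 = 62°C
Mismatches (positions where the bases are not complementary): 1 (at position 13)
Effective Tm = 62 − 1×3 = 62 − 3 = 59°C

59°C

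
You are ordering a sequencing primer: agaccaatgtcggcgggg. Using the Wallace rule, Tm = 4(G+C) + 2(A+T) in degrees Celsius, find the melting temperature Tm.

60°C

Base counts: G=8, A=4, C=4, T=2
So N_AT = 6 and N_GC = 12.
Tm = 2(6) + 4(12) = 12 + 48 = 60°C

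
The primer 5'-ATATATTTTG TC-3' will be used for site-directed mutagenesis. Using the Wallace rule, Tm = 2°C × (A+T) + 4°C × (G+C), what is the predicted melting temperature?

Base counts: G=1, A=3, T=7, C=1
AT pairs contribute 10, GC pairs contribute 2.
Tm = 2×10 + 4×2 = 28°C

28°C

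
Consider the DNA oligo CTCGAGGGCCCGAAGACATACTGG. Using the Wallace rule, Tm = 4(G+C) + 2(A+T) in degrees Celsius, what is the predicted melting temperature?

Scanning the sequence gives G=8, A=6, T=3, C=7.
A+T = 9, G+C = 15
Tm = 4·15 + 2·9 = 60 + 18 = 78°C

78°C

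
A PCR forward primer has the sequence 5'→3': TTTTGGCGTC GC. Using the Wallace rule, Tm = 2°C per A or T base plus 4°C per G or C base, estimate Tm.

Scanning the sequence gives T=5, A=0, C=3, G=4.
AT pairs contribute 5, GC pairs contribute 7.
Tm = 4·7 + 2·5 = 28 + 10 = 38°C

38°C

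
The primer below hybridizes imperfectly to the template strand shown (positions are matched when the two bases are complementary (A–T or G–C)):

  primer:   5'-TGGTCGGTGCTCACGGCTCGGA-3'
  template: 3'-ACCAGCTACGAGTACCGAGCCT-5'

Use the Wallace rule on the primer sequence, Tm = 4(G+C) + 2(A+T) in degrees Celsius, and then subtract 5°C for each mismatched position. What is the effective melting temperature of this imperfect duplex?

64°C

Primer base counts: A=2, T=5, G=9, C=6 → A+T=7, G+C=15
Perfect-match Tm = 2(7) + 4(15) = 14 + 60 = 74°C
Mismatches (positions where the bases are not complementary): 2 (at positions 7, 14)
Effective Tm = 74 − 2×5 = 74 − 10 = 64°C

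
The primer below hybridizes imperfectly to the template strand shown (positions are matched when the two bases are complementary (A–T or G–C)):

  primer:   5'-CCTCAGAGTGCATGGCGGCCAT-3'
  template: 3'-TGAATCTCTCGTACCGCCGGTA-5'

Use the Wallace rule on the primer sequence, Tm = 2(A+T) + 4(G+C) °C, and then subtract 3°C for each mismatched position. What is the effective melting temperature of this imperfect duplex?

63°C

Primer base counts: A=4, T=4, G=7, C=7 → A+T=8, G+C=14
Perfect-match Tm = 2(8) + 4(14) = 16 + 56 = 72°C
Mismatches (positions where the bases are not complementary): 3 (at positions 1, 4, 9)
Effective Tm = 72 − 3×3 = 72 − 9 = 63°C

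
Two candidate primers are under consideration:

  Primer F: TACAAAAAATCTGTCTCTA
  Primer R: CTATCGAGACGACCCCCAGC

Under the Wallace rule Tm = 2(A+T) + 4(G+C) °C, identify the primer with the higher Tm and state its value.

Primer F: A+T=14, G+C=5 → Tm = 2(14)+4(5) = 48°C
Primer R: A+T=7, G+C=13 → Tm = 2(7)+4(13) = 66°C
48°C vs 66°C → primer R is higher.

Primer R, 66°C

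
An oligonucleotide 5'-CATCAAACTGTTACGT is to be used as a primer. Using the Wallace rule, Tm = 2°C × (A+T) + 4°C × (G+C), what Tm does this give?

Counting bases: G=2, A=5, T=5, C=4
A+T = 10, G+C = 6
Tm = 2×10 + 4×6 = 44°C

44°C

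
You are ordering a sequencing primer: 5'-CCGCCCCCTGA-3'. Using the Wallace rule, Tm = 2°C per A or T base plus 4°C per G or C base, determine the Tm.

Counting bases: C=7, A=1, T=1, G=2
So N_AT = 2 and N_GC = 9.
Tm = 4·9 + 2·2 = 36 + 4 = 40°C

40°C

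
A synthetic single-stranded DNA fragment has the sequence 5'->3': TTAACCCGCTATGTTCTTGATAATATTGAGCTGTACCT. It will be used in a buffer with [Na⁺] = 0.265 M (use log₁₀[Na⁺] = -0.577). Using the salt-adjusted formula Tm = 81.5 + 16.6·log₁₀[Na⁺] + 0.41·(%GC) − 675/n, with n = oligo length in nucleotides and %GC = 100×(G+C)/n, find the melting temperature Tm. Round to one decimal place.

Length n = 38. Base counts: T=15, A=9, G=6, C=8
G+C = 14, so %GC = 14/38 × 100 = 36.842%
Salt term: 16.6 × (-0.577) = -9.578
GC term: 0.41 × 36.842 = 15.105; length term: −675/38 = −17.763
Tm = 81.5 + (-9.578) + 15.105 − 17.763 = 69.264 → 69.3°C

69.3°C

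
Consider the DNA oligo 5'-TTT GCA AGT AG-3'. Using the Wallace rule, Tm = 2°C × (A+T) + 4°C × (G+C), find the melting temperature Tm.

30°C

Scanning the sequence gives G=3, A=3, T=4, C=1.
A+T = 7, G+C = 4
Tm = 2×7 + 4×4 = 30°C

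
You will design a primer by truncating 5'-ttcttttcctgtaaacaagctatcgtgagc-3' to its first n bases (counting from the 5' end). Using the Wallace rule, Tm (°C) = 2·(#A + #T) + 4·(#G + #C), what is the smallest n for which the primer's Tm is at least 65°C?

First 24 bases: TTCTTTTCCTGTAAACAAGCTATC → Tm = 64°C (< 65°C)
First 25 bases: TTCTTTTCCTGTAAACAAGCTATCG → Tm = 68°C (≥ 65°C)
Each additional base adds 2°C (A/T) or 4°C (G/C), so Tm is non-decreasing in n; n = 25 is the first length to reach 65°C.

n = 25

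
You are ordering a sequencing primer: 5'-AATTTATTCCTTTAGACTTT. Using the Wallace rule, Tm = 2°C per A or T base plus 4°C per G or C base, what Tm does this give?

Scanning the sequence gives G=1, T=11, C=3, A=5.
So N_AT = 16 and N_GC = 4.
Tm = 2×16 + 4×4 = 48°C

48°C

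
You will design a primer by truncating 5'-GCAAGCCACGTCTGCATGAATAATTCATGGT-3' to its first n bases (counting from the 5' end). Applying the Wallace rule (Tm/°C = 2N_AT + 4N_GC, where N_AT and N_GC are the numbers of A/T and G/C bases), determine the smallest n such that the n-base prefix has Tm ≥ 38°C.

First 11 bases: GCAAGCCACGT → Tm = 36°C (< 38°C)
First 12 bases: GCAAGCCACGTC → Tm = 40°C (≥ 38°C)
Since every base adds ≥2°C, Tm only increases with n, so the threshold is first crossed at n = 12.

n = 12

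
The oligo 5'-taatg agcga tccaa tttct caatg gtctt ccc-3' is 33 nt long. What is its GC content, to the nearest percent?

42%

Counting bases: G=5, C=9, A=8, T=11
G+C = 5 + 9 = 14 out of 33 bases
%GC = 14/33 × 100 = 42.42% ≈ 42%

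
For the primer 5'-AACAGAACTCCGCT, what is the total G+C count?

Counting bases: T=2, G=2, C=5, A=5
G+C = 2 + 5 = 7

7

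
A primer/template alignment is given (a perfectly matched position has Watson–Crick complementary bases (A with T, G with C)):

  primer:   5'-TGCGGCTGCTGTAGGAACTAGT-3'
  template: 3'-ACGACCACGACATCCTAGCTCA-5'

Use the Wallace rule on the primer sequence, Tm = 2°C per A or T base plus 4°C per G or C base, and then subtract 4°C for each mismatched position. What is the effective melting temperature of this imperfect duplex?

Primer base counts: A=4, T=6, G=8, C=4 → A+T=10, G+C=12
Perfect-match Tm = 2(10) + 4(12) = 20 + 48 = 68°C
Mismatches (positions where the bases are not complementary): 4 (at positions 4, 6, 17, 19)
Effective Tm = 68 − 4×4 = 68 − 16 = 52°C

52°C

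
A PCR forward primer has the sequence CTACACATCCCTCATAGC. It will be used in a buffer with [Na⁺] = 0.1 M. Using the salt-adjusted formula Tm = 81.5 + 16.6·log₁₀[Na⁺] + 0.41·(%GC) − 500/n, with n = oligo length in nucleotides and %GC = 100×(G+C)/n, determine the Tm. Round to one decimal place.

57.6°C

Length n = 18. Scanning the sequence gives T=4, A=5, C=8, G=1.
G+C = 9, so %GC = 9/18 × 100 = 50%
Salt term: 16.6 × (-1) = -16.6
GC term: 0.41 × 50 = 20.5; length term: −500/18 = −27.778
Tm = 81.5 + (-16.6) + 20.5 − 27.778 = 57.622 → 57.6°C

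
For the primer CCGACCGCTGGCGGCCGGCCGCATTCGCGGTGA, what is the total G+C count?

Scanning the sequence gives G=13, C=13, T=4, A=3.
Total G or C: 13 + 13 = 26

26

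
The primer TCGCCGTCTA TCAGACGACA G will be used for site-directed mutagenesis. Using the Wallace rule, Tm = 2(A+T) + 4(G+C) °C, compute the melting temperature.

Scanning the sequence gives T=4, A=5, C=7, G=5.
AT pairs contribute 9, GC pairs contribute 12.
Tm = 2×9 + 4×12 = 66°C

66°C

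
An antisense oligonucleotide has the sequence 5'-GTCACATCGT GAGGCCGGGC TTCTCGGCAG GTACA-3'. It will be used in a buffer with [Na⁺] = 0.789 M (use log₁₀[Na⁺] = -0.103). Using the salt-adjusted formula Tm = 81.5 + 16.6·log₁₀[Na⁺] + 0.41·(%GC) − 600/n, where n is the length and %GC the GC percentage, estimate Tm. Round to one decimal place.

Length n = 35. Scanning the sequence gives T=7, C=10, A=6, G=12.
G+C = 22, so %GC = 22/35 × 100 = 62.857%
Salt term: 16.6 × (-0.103) = -1.71
GC term: 0.41 × 62.857 = 25.771; length term: −600/35 = −17.143
Tm = 81.5 + (-1.71) + 25.771 − 17.143 = 88.418 → 88.4°C

88.4°C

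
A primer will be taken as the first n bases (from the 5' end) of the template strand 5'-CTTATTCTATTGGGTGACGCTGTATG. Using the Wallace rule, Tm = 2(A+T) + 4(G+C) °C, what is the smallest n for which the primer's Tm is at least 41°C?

First 15 bases: CTTATTCTATTGGGT → Tm = 40°C (< 41°C)
First 16 bases: CTTATTCTATTGGGTG → Tm = 44°C (≥ 41°C)
Each additional base adds 2°C (A/T) or 4°C (G/C), so Tm is non-decreasing in n; n = 16 is the first length to reach 41°C.

n = 16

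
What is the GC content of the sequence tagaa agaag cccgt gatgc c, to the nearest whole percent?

52%

Counting bases: T=3, C=5, G=6, A=7
G+C = 6 + 5 = 11 out of 21 bases
%GC = 11/21 × 100 = 52.38% ≈ 52%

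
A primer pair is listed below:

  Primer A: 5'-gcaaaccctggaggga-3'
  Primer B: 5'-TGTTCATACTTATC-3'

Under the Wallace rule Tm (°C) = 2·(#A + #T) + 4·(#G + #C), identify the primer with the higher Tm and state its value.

Primer A, 52°C

Primer A: A+T=6, G+C=10 → Tm = 2(6)+4(10) = 52°C
Primer B: A+T=10, G+C=4 → Tm = 2(10)+4(4) = 36°C
52°C vs 36°C → primer A is higher.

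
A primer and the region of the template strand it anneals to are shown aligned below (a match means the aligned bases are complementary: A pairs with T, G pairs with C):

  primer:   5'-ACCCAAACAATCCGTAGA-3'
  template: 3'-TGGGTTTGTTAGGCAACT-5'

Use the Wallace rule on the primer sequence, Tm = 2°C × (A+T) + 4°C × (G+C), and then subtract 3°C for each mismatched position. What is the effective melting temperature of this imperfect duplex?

Primer base counts: A=8, T=2, G=2, C=6 → A+T=10, G+C=8
Perfect-match Tm = 2(10) + 4(8) = 20 + 32 = 52°C
Mismatches (positions where the bases are not complementary): 1 (at position 16)
Effective Tm = 52 − 1×3 = 52 − 3 = 49°C

49°C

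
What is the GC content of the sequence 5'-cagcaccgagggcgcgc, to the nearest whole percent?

82%

Counting bases: G=7, T=0, C=7, A=3
G+C = 7 + 7 = 14 out of 17 bases
%GC = 14/17 × 100 = 82.35% ≈ 82%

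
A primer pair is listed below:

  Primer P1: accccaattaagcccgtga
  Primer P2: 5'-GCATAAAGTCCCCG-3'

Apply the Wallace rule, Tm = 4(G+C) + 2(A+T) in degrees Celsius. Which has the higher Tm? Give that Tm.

Primer P1: A+T=9, G+C=10 → Tm = 2(9)+4(10) = 58°C
Primer P2: A+T=6, G+C=8 → Tm = 2(6)+4(8) = 44°C
58°C vs 44°C → primer P1 is higher.

Primer P1, 58°C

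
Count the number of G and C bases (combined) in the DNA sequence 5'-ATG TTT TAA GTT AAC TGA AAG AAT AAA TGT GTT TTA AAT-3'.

Base counts: T=16, G=6, A=16, C=1
G+C = 6 + 1 = 7

7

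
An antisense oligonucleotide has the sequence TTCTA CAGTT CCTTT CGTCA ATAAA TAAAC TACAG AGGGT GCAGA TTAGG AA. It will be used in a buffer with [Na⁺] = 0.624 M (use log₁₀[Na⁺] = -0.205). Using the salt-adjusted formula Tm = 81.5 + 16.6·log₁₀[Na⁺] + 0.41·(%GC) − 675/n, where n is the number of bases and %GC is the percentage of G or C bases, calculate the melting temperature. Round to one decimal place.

80.1°C

Length n = 52. Scanning the sequence gives A=18, T=15, G=10, C=9.
G+C = 19, so %GC = 19/52 × 100 = 36.538%
Salt term: 16.6 × (-0.205) = -3.403
GC term: 0.41 × 36.538 = 14.981; length term: −675/52 = −12.981
Tm = 81.5 + (-3.403) + 14.981 − 12.981 = 80.097 → 80.1°C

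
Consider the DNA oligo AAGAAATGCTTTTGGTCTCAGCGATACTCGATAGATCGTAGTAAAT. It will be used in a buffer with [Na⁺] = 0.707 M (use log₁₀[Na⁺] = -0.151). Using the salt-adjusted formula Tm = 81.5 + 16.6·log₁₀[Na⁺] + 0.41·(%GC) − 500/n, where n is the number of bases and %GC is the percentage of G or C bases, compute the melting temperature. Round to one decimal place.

Length n = 46. Base counts: C=7, G=10, T=14, A=15
G+C = 17, so %GC = 17/46 × 100 = 36.957%
Salt term: 16.6 × (-0.151) = -2.507
GC term: 0.41 × 36.957 = 15.152; length term: −500/46 = −10.87
Tm = 81.5 + (-2.507) + 15.152 − 10.87 = 83.275 → 83.3°C

83.3°C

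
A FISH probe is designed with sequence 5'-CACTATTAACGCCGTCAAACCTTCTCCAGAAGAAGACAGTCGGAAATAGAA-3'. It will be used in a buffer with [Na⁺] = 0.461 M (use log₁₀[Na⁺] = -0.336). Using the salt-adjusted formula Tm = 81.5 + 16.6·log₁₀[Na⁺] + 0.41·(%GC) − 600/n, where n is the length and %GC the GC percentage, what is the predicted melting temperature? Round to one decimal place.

81.8°C

Length n = 51. Scanning the sequence gives A=20, G=9, T=9, C=13.
G+C = 22, so %GC = 22/51 × 100 = 43.137%
Salt term: 16.6 × (-0.336) = -5.578
GC term: 0.41 × 43.137 = 17.686; length term: −600/51 = −11.765
Tm = 81.5 + (-5.578) + 17.686 − 11.765 = 81.843 → 81.8°C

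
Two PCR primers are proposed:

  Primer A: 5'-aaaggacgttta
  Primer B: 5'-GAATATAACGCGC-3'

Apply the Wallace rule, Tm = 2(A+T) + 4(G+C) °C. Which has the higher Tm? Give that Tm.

Primer B, 38°C

Primer A: A+T=8, G+C=4 → Tm = 2(8)+4(4) = 32°C
Primer B: A+T=7, G+C=6 → Tm = 2(7)+4(6) = 38°C
32°C vs 38°C → primer B is higher.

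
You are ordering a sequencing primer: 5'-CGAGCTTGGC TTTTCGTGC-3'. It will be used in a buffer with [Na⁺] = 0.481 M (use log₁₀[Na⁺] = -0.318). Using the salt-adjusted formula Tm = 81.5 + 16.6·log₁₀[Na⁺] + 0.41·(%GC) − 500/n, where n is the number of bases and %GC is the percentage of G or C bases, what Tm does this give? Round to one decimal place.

Length n = 19. Scanning the sequence gives T=7, C=5, G=6, A=1.
G+C = 11, so %GC = 11/19 × 100 = 57.895%
Salt term: 16.6 × (-0.318) = -5.279
GC term: 0.41 × 57.895 = 23.737; length term: −500/19 = −26.316
Tm = 81.5 + (-5.279) + 23.737 − 26.316 = 73.642 → 73.6°C

73.6°C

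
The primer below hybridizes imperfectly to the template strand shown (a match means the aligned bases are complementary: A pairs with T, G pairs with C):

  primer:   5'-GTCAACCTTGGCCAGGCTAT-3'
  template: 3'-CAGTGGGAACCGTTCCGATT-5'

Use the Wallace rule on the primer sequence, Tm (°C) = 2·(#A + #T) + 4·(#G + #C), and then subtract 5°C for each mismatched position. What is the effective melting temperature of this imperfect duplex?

47°C

Primer base counts: A=4, T=5, G=5, C=6 → A+T=9, G+C=11
Perfect-match Tm = 2(9) + 4(11) = 18 + 44 = 62°C
Mismatches (positions where the bases are not complementary): 3 (at positions 5, 13, 20)
Effective Tm = 62 − 3×5 = 62 − 15 = 47°C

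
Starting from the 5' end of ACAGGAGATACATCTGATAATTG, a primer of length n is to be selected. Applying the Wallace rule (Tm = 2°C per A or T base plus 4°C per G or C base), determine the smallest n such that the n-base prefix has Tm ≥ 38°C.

First 13 bases: ACAGGAGATACAT → Tm = 36°C (< 38°C)
First 14 bases: ACAGGAGATACATC → Tm = 40°C (≥ 38°C)
Since every base adds ≥2°C, Tm only increases with n, so the threshold is first crossed at n = 14.

n = 14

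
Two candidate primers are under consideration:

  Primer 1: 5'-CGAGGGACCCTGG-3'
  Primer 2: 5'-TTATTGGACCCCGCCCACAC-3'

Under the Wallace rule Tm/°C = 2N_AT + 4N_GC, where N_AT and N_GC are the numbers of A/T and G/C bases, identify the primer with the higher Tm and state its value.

Primer 2, 64°C

Primer 1: A+T=3, G+C=10 → Tm = 2(3)+4(10) = 46°C
Primer 2: A+T=8, G+C=12 → Tm = 2(8)+4(12) = 64°C
46°C vs 64°C → primer 2 is higher.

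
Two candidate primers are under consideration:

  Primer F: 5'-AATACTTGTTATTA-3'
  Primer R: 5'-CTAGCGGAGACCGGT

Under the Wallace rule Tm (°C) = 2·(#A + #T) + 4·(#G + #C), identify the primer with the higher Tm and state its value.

Primer R, 50°C

Primer F: A+T=12, G+C=2 → Tm = 2(12)+4(2) = 32°C
Primer R: A+T=5, G+C=10 → Tm = 2(5)+4(10) = 50°C
32°C vs 50°C → primer R is higher.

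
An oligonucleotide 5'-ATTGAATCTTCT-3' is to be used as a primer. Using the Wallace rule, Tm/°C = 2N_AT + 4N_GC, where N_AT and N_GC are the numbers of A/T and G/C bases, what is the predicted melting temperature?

30°C

Counting bases: G=1, C=2, T=6, A=3
AT pairs contribute 9, GC pairs contribute 3.
Tm = 2(9) + 4(3) = 18 + 12 = 30°C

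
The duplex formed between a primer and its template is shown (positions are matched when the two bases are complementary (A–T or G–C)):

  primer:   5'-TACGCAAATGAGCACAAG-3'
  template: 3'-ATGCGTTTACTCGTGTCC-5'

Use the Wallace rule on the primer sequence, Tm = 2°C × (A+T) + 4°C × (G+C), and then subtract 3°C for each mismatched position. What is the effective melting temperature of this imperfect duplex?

49°C

Primer base counts: A=8, T=2, G=4, C=4 → A+T=10, G+C=8
Perfect-match Tm = 2(10) + 4(8) = 20 + 32 = 52°C
Mismatches (positions where the bases are not complementary): 1 (at position 17)
Effective Tm = 52 − 1×3 = 52 − 3 = 49°C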